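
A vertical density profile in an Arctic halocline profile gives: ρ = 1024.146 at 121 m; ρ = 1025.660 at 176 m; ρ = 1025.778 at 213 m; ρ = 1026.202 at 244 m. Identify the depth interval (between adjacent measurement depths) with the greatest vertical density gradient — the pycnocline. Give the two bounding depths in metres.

121–176 m

Compute the density gradient over each adjacent pair:
  121–176 m: Δρ/Δz = 1.514/55 = 0.028 kg m⁻⁴
  176–213 m: Δρ/Δz = 0.118/37 = 3.2 × 10⁻³ kg m⁻⁴
  213–244 m: Δρ/Δz = 0.424/31 = 0.014 kg m⁻⁴
The largest gradient is in the 121–176 m interval — the pycnocline.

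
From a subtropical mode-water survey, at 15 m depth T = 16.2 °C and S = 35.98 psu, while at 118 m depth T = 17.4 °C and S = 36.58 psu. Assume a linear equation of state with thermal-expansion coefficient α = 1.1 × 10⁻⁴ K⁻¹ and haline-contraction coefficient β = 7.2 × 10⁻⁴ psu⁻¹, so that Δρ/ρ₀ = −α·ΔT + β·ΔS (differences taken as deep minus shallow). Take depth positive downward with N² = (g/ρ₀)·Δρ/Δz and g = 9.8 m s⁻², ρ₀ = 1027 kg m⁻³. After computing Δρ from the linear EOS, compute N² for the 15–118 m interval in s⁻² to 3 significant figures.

ΔT = +1.2 K, ΔS = +0.60 psu (deep − shallow).
Δρ/ρ₀ = −αΔT + βΔS = -1.32 × 10⁻⁴ + 4.32 × 10⁻⁴ = 3.00 × 10⁻⁴, so Δρ ≈ 0.3081 kg m⁻³.
N² = (g/ρ₀)·Δρ/Δz = g·(Δρ/ρ₀)/Δz = 9.8 × 3.00 × 10⁻⁴ / 103 = 2.8544 × 10⁻⁵ s⁻² ≈ 2.85 × 10⁻⁵ s⁻².

2.85 × 10⁻⁵ s⁻²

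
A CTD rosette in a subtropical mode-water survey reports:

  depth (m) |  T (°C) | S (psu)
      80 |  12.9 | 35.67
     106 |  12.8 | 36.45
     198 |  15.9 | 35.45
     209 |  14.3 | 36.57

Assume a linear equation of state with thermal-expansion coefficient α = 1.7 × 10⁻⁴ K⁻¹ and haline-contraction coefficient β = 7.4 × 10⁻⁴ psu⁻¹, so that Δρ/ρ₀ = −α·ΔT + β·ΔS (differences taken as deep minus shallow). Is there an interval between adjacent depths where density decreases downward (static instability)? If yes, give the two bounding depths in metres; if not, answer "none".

Evaluate Δρ/ρ₀ = −αΔT + βΔS across each adjacent pair:
  80–106 m: −αΔT+βΔS = −(1.7 × 10⁻⁴)(-0.1)+(7.4 × 10⁻⁴)(+0.78) = 5.9 × 10⁻⁴ → stable
  106–198 m: −αΔT+βΔS = −(1.7 × 10⁻⁴)(+3.1)+(7.4 × 10⁻⁴)(-1.00) = -1.3 × 10⁻³ → UNSTABLE
  198–209 m: −αΔT+βΔS = −(1.7 × 10⁻⁴)(-1.6)+(7.4 × 10⁻⁴)(+1.12) = 1.1 × 10⁻³ → stable
The 106–198 m interval has Δρ < 0: lighter water underlies denser water.

106–198 m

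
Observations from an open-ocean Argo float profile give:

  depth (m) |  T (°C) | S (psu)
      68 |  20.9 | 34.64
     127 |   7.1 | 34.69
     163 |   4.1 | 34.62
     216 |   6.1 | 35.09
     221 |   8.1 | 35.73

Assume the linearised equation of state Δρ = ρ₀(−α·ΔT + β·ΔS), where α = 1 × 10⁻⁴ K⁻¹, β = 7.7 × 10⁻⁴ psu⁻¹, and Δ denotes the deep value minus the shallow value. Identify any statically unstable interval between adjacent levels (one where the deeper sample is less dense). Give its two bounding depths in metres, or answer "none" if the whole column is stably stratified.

none

Evaluate Δρ/ρ₀ = −αΔT + βΔS across each adjacent pair:
  68–127 m: −αΔT+βΔS = −(1 × 10⁻⁴)(-13.8)+(7.7 × 10⁻⁴)(+0.05) = 1.4 × 10⁻³ → stable
  127–163 m: −αΔT+βΔS = −(1 × 10⁻⁴)(-3.0)+(7.7 × 10⁻⁴)(-0.07) = 2.5 × 10⁻⁴ → stable
  163–216 m: −αΔT+βΔS = −(1 × 10⁻⁴)(+2.0)+(7.7 × 10⁻⁴)(+0.47) = 1.6 × 10⁻⁴ → stable
  216–221 m: −αΔT+βΔS = −(1 × 10⁻⁴)(+2.0)+(7.7 × 10⁻⁴)(+0.64) = 2.9 × 10⁻⁴ → stable
Every interval has Δρ > 0: the column is stably stratified throughout.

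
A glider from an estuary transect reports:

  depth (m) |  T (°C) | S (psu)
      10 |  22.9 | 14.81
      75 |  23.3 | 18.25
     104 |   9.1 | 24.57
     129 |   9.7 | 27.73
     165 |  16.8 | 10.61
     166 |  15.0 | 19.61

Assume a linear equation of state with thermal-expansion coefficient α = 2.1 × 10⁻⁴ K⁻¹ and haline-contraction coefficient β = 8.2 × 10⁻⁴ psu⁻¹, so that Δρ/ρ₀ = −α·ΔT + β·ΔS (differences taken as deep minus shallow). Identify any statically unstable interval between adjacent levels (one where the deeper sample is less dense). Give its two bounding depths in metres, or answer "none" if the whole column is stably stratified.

129–165 m

Evaluate Δρ/ρ₀ = −αΔT + βΔS across each adjacent pair:
  10–75 m: −αΔT+βΔS = −(2.1 × 10⁻⁴)(+0.4)+(8.2 × 10⁻⁴)(+3.44) = 2.7 × 10⁻³ → stable
  75–104 m: −αΔT+βΔS = −(2.1 × 10⁻⁴)(-14.2)+(8.2 × 10⁻⁴)(+6.32) = 8.2 × 10⁻³ → stable
  104–129 m: −αΔT+βΔS = −(2.1 × 10⁻⁴)(+0.6)+(8.2 × 10⁻⁴)(+3.16) = 2.5 × 10⁻³ → stable
  129–165 m: −αΔT+βΔS = −(2.1 × 10⁻⁴)(+7.1)+(8.2 × 10⁻⁴)(-17.12) = -0.016 → UNSTABLE
  165–166 m: −αΔT+βΔS = −(2.1 × 10⁻⁴)(-1.8)+(8.2 × 10⁻⁴)(+9.00) = 7.8 × 10⁻³ → stable
The 129–165 m interval has Δρ < 0: lighter water underlies denser water.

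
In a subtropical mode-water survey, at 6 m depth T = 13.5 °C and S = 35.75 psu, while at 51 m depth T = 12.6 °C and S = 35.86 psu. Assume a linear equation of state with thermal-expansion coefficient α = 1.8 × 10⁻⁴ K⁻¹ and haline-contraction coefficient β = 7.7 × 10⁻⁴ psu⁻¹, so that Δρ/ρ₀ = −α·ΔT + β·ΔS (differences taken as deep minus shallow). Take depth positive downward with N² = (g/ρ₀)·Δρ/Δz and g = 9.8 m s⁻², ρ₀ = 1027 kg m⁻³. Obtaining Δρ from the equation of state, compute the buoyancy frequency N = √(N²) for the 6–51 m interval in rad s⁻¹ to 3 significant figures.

7.33 × 10⁻³ rad s⁻¹

ΔT = -0.9 K, ΔS = +0.11 psu (deep − shallow).
Δρ/ρ₀ = −αΔT + βΔS = 1.62 × 10⁻⁴ + 8.47 × 10⁻⁵ = 2.467 × 10⁻⁴, so Δρ ≈ 0.2534 kg m⁻³.
N² = (g/ρ₀)·Δρ/Δz = g·(Δρ/ρ₀)/Δz = 9.8 × 2.467 × 10⁻⁴ / 45 = 5.3726 × 10⁻⁵ s⁻².
N = √(5.3726 × 10⁻⁵) = 7.3298 × 10⁻³ rad s⁻¹ ≈ 7.33 × 10⁻³ rad s⁻¹.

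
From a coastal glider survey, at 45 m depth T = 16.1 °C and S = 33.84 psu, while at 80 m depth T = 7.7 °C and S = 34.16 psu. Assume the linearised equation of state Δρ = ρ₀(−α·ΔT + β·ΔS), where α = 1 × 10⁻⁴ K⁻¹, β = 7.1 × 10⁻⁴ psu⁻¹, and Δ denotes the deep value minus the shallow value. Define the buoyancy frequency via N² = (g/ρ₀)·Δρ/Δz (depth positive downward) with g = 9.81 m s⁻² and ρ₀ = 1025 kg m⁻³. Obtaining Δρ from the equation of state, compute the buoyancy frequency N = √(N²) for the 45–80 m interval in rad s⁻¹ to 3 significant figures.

ΔT = -8.4 K, ΔS = +0.32 psu (deep − shallow).
Δρ/ρ₀ = −αΔT + βΔS = 8.40 × 10⁻⁴ + 2.272 × 10⁻⁴ = 1.0672 × 10⁻³, so Δρ ≈ 1.094 kg m⁻³.
N² = (g/ρ₀)·Δρ/Δz = g·(Δρ/ρ₀)/Δz = 9.81 × 1.0672 × 10⁻³ / 35 = 2.9912 × 10⁻⁴ s⁻².
N = √(2.9912 × 10⁻⁴) = 0.017295 rad s⁻¹ ≈ 0.0173 rad s⁻¹.

0.0173 rad s⁻¹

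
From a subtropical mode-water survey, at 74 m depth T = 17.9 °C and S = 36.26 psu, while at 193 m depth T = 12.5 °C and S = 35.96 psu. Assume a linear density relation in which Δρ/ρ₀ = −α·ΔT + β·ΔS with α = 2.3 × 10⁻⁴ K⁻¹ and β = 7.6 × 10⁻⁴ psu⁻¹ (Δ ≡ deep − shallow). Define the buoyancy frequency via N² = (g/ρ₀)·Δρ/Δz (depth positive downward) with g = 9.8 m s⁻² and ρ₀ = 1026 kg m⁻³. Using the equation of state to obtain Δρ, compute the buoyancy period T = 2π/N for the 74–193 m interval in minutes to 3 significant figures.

11.5 min

ΔT = -5.4 K, ΔS = -0.30 psu (deep − shallow).
Δρ/ρ₀ = −αΔT + βΔS = 1.242 × 10⁻³ − 2.28 × 10⁻⁴ = 1.014 × 10⁻³, so Δρ ≈ 1.040 kg m⁻³.
N² = (g/ρ₀)·Δρ/Δz = g·(Δρ/ρ₀)/Δz = 9.8 × 1.014 × 10⁻³ / 119 = 8.3506 × 10⁻⁵ s⁻².
N = √(8.3506 × 10⁻⁵) = 9.1382 × 10⁻³ rad s⁻¹ → T = 2π/N = 687.57 s = 11.460 min ≈ 11.5 min.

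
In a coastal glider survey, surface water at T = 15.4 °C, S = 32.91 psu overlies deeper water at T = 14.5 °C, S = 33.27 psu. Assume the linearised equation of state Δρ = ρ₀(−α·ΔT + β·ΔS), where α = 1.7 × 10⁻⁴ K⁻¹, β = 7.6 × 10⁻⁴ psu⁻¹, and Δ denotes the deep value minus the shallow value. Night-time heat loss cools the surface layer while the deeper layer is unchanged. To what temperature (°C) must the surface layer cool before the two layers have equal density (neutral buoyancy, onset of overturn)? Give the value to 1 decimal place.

12.9 °C

Neutral buoyancy requires Δρ = 0, i.e. −α(T_deep − T_surf′) + β(S_deep − S_surf) = 0.
T_surf′ = T_deep − (β/α)·ΔS = 14.5 − (7.6 × 10⁻⁴/1.7 × 10⁻⁴)·(+0.36) = 12.891 °C.
Cooling required: 15.4 − (12.891) = 2.509 °C.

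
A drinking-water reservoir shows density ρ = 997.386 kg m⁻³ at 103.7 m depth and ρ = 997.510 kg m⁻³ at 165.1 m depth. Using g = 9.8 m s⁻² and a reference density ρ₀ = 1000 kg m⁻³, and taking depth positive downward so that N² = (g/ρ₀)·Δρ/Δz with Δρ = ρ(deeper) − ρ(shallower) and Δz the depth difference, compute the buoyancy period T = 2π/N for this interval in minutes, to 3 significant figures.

23.5 min

Δρ = 997.510 − 997.386 = 0.124 kg m⁻³ over Δz = 165.1 − 103.7 = 61.4 m.
N² = (9.8/1000) × (0.124/61.4) = 1.9792 × 10⁻⁵ s⁻².
N = √(1.9792 × 10⁻⁵) = 4.4488 × 10⁻³ rad s⁻¹, so T = 2π/N = 1.4123 × 10³ s = 23.538 min ≈ 23.5 min.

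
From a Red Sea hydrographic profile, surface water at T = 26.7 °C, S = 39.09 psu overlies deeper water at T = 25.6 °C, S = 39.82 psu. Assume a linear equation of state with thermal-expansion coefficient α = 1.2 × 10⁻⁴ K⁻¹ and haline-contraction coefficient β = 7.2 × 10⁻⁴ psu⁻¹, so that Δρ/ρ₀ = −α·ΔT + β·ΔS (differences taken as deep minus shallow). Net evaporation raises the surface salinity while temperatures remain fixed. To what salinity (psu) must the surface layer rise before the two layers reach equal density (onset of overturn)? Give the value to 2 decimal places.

40.00 psu

Neutral buoyancy requires −α(T_deep − T_surf) + β(S_deep − S_surf′) = 0.
S_surf′ = S_deep − (α/β)·ΔT = 39.82 − (1.2 × 10⁻⁴/7.2 × 10⁻⁴)·(-1.1) = 40.0033 psu.
Increase required: 40.0033 − 39.09 = 0.9133 psu.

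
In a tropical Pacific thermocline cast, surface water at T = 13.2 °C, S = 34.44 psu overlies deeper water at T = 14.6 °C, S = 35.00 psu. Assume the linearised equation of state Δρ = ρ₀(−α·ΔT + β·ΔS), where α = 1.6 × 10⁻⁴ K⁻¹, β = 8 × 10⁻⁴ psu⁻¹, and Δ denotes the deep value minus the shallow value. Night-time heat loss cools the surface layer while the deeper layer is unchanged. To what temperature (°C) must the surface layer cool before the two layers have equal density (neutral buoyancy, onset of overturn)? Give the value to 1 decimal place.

11.8 °C

Neutral buoyancy requires Δρ = 0, i.e. −α(T_deep − T_surf′) + β(S_deep − S_surf) = 0.
T_surf′ = T_deep − (β/α)·ΔS = 14.6 − (8 × 10⁻⁴/1.6 × 10⁻⁴)·(+0.56) = 11.800 °C.
Cooling required: 13.2 − (11.800) = 1.400 °C.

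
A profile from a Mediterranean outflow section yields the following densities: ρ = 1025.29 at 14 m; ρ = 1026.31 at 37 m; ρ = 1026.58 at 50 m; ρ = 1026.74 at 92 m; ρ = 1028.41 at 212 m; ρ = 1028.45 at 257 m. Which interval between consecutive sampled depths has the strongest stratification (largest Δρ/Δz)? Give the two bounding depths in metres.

Compute the density gradient over each adjacent pair:
  14–37 m: Δρ/Δz = 1.02/23 = 0.044 kg m⁻⁴
  37–50 m: Δρ/Δz = 0.27/13 = 0.021 kg m⁻⁴
  50–92 m: Δρ/Δz = 0.16/42 = 3.8 × 10⁻³ kg m⁻⁴
  92–212 m: Δρ/Δz = 1.67/120 = 0.014 kg m⁻⁴
  212–257 m: Δρ/Δz = 0.04/45 = 8.9 × 10⁻⁴ kg m⁻⁴
The largest gradient is in the 14–37 m interval — the pycnocline.

14–37 m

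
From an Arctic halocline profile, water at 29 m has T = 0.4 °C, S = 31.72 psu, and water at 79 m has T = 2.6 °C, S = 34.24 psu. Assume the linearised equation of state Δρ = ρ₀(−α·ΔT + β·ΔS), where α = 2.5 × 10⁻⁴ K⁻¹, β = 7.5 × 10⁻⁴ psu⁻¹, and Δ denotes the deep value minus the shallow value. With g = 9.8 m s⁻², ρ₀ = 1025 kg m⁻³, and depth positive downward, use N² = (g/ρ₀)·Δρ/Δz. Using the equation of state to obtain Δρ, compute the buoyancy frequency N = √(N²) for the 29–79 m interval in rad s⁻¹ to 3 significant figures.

0.0162 rad s⁻¹

ΔT = +2.2 K, ΔS = +2.52 psu (deep − shallow).
Δρ/ρ₀ = −αΔT + βΔS = -5.50 × 10⁻⁴ + 1.89 × 10⁻³ = 1.34 × 10⁻³, so Δρ ≈ 1.373 kg m⁻³.
N² = (g/ρ₀)·Δρ/Δz = g·(Δρ/ρ₀)/Δz = 9.8 × 1.34 × 10⁻³ / 50 = 2.6264 × 10⁻⁴ s⁻².
N = √(2.6264 × 10⁻⁴) = 0.016206 rad s⁻¹ ≈ 0.0162 rad s⁻¹.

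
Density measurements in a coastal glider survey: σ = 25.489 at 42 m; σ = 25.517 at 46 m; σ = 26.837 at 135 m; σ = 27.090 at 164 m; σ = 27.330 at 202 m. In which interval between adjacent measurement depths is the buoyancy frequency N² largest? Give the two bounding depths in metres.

Compute the density gradient over each adjacent pair:
  42–46 m: Δρ/Δz = 0.028/4 = 7.0 × 10⁻³ kg m⁻⁴
  46–135 m: Δρ/Δz = 1.320/89 = 0.015 kg m⁻⁴
  135–164 m: Δρ/Δz = 0.253/29 = 8.7 × 10⁻³ kg m⁻⁴
  164–202 m: Δρ/Δz = 0.240/38 = 6.3 × 10⁻³ kg m⁻⁴
The largest gradient is in the 46–135 m interval — the pycnocline.

46–135 m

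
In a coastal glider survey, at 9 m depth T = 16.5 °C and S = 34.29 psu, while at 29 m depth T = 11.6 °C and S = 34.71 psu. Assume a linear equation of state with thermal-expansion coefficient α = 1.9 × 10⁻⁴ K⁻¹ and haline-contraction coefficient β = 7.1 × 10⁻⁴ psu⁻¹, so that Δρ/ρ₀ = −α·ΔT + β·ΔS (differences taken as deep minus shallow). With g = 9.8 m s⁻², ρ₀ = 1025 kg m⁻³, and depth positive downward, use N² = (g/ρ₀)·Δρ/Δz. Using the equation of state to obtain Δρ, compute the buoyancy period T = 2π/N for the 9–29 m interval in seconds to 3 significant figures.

256 s

ΔT = -4.9 K, ΔS = +0.42 psu (deep − shallow).
Δρ/ρ₀ = −αΔT + βΔS = 9.31 × 10⁻⁴ + 2.982 × 10⁻⁴ = 1.2292 × 10⁻³, so Δρ ≈ 1.260 kg m⁻³.
N² = (g/ρ₀)·Δρ/Δz = g·(Δρ/ρ₀)/Δz = 9.8 × 1.2292 × 10⁻³ / 20 = 6.0231 × 10⁻⁴ s⁻².
N = √(6.0231 × 10⁻⁴) = 0.024542 rad s⁻¹ → T = 2π/N = 256.02 s ≈ 256 s.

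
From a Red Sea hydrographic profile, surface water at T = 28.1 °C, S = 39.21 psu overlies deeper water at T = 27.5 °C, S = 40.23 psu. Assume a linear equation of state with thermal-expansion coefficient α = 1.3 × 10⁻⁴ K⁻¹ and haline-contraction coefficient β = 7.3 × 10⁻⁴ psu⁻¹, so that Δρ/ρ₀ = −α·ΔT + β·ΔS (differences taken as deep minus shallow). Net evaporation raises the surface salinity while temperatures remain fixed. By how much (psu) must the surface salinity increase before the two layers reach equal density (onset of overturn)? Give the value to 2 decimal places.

Neutral buoyancy requires −α(T_deep − T_surf) + β(S_deep − S_surf′) = 0.
S_surf′ = S_deep − (α/β)·ΔT = 40.23 − (1.3 × 10⁻⁴/7.3 × 10⁻⁴)·(-0.6) = 40.3368 psu.
Increase required: 40.3368 − 39.21 = 1.1268 psu.

1.13 psu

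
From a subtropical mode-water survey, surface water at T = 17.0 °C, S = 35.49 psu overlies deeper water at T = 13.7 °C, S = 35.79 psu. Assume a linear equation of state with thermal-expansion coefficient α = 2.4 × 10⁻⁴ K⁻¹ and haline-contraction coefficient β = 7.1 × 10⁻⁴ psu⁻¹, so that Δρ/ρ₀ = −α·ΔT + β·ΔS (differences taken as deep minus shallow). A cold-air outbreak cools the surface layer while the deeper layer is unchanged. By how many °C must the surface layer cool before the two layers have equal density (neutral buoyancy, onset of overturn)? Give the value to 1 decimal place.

4.2 °C

Neutral buoyancy requires Δρ = 0, i.e. −α(T_deep − T_surf′) + β(S_deep − S_surf) = 0.
T_surf′ = T_deep − (β/α)·ΔS = 13.7 − (7.1 × 10⁻⁴/2.4 × 10⁻⁴)·(+0.30) = 12.812 °C.
Cooling required: 17.0 − (12.812) = 4.188 °C.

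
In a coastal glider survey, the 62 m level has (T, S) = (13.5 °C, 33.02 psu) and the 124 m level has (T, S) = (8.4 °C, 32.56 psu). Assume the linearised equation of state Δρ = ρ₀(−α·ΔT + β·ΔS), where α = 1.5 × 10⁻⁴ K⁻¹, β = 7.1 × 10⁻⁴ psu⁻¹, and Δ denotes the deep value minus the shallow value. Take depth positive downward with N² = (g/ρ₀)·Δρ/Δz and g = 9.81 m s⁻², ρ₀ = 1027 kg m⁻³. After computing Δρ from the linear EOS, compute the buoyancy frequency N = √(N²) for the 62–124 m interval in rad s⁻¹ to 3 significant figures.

ΔT = -5.1 K, ΔS = -0.46 psu (deep − shallow).
Δρ/ρ₀ = −αΔT + βΔS = 7.65 × 10⁻⁴ − 3.266 × 10⁻⁴ = 4.384 × 10⁻⁴, so Δρ ≈ 0.4502 kg m⁻³.
N² = (g/ρ₀)·Δρ/Δz = g·(Δρ/ρ₀)/Δz = 9.81 × 4.384 × 10⁻⁴ / 62 = 6.9366 × 10⁻⁵ s⁻².
N = √(6.9366 × 10⁻⁵) = 8.3286 × 10⁻³ rad s⁻¹ ≈ 8.33 × 10⁻³ rad s⁻¹.

8.33 × 10⁻³ rad s⁻¹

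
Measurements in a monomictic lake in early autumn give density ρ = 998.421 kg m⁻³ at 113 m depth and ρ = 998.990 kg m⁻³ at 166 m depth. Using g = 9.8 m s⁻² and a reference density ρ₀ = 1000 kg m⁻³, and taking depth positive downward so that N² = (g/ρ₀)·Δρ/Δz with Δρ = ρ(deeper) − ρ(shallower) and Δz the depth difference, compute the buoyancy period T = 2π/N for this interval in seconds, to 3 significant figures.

613 s

Δρ = 998.990 − 998.421 = 0.569 kg m⁻³ over Δz = 166 − 113 = 53 m.
N² = (9.8/1000) × (0.569/53) = 1.0521 × 10⁻⁴ s⁻².
N = √(1.0521 × 10⁻⁴) = 0.010257 rad s⁻¹, so T = 2π/N = 612.58 s ≈ 613 s.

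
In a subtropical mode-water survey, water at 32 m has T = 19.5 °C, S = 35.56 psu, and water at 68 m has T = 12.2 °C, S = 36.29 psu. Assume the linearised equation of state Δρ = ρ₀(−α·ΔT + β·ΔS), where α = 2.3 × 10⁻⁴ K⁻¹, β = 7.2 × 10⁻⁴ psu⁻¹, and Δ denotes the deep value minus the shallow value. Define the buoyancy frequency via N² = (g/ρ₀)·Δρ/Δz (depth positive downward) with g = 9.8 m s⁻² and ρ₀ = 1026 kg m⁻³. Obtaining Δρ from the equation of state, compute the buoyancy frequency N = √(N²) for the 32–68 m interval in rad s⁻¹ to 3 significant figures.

0.0245 rad s⁻¹

ΔT = -7.3 K, ΔS = +0.73 psu (deep − shallow).
Δρ/ρ₀ = −αΔT + βΔS = 1.679 × 10⁻³ + 5.256 × 10⁻⁴ = 2.2046 × 10⁻³, so Δρ ≈ 2.262 kg m⁻³.
N² = (g/ρ₀)·Δρ/Δz = g·(Δρ/ρ₀)/Δz = 9.8 × 2.2046 × 10⁻³ / 36 = 6.0014 × 10⁻⁴ s⁻².
N = √(6.0014 × 10⁻⁴) = 0.024498 rad s⁻¹ ≈ 0.0245 rad s⁻¹.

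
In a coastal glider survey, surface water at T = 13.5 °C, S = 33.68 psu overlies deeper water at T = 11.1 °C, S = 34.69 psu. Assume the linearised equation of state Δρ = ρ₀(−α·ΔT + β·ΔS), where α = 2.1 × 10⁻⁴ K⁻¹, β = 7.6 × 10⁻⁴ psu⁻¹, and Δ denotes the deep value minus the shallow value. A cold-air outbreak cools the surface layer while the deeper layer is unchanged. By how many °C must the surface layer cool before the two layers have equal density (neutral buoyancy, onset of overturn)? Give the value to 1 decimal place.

Neutral buoyancy requires Δρ = 0, i.e. −α(T_deep − T_surf′) + β(S_deep − S_surf) = 0.
T_surf′ = T_deep − (β/α)·ΔS = 11.1 − (7.6 × 10⁻⁴/2.1 × 10⁻⁴)·(+1.01) = 7.445 °C.
Cooling required: 13.5 − (7.445) = 6.055 °C.

6.1 °C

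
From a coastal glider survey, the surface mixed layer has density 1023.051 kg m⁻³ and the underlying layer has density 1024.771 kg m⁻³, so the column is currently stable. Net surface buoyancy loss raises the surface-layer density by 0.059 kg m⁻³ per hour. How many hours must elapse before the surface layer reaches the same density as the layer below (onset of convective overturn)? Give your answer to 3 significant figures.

29.2 hours

Density deficit of the surface layer: 1024.771 − 1023.051 = 1.72 kg m⁻³.
Required change = 1.72 / 0.059 = 29.2 hours.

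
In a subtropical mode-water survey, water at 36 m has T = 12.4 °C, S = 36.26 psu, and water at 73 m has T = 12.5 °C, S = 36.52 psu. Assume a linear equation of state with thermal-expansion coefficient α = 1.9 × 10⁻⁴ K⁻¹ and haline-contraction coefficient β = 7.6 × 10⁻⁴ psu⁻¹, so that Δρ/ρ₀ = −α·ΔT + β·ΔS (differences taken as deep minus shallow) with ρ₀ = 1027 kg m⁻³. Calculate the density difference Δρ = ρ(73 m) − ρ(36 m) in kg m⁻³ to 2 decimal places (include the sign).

+0.18 kg m⁻³

ΔT = +0.1 K, ΔS = +0.26 psu (deep − shallow).
Δρ/ρ₀ = −(1.9 × 10⁻⁴)(+0.1) + (7.6 × 10⁻⁴)(+0.26) = 1.786 × 10⁻⁴.
Δρ = 1027 × (1.786 × 10⁻⁴) = +0.18 kg m⁻³.
Positive Δρ: denser below, stable.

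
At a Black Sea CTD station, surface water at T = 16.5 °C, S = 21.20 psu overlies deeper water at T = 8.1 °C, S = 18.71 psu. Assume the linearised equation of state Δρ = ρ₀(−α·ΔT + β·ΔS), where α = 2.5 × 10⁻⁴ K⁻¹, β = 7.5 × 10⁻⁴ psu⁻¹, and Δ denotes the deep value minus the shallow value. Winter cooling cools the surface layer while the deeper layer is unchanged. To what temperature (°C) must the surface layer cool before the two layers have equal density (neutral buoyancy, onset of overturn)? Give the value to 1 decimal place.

15.6 °C

Neutral buoyancy requires Δρ = 0, i.e. −α(T_deep − T_surf′) + β(S_deep − S_surf) = 0.
T_surf′ = T_deep − (β/α)·ΔS = 8.1 − (7.5 × 10⁻⁴/2.5 × 10⁻⁴)·(-2.49) = 15.570 °C.
Cooling required: 16.5 − (15.570) = 0.930 °C.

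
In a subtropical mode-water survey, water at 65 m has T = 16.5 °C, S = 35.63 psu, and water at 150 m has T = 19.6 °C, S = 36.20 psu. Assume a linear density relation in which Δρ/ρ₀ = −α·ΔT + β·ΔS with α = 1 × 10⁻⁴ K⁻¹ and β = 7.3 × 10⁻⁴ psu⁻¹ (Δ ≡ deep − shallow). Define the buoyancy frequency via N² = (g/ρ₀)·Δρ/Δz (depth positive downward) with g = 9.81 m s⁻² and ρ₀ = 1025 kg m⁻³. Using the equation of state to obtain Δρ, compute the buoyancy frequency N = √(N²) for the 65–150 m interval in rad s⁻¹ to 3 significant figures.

3.50 × 10⁻³ rad s⁻¹

ΔT = +3.1 K, ΔS = +0.57 psu (deep − shallow).
Δρ/ρ₀ = −αΔT + βΔS = -3.10 × 10⁻⁴ + 4.161 × 10⁻⁴ = 1.061 × 10⁻⁴, so Δρ ≈ 0.1088 kg m⁻³.
N² = (g/ρ₀)·Δρ/Δz = g·(Δρ/ρ₀)/Δz = 9.81 × 1.061 × 10⁻⁴ / 85 = 1.2245 × 10⁻⁵ s⁻².
N = √(1.2245 × 10⁻⁵) = 3.4993 × 10⁻³ rad s⁻¹ ≈ 3.50 × 10⁻³ rad s⁻¹.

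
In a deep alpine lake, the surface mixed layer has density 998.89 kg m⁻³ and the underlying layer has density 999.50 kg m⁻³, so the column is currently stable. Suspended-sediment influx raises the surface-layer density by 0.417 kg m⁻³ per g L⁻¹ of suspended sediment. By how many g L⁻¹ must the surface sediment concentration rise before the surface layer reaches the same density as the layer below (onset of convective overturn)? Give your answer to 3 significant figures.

1.46 g L⁻¹

Density deficit of the surface layer: 999.50 − 998.89 = 0.61 kg m⁻³.
Required change = 0.61 / 0.417 = 1.46 g L⁻¹.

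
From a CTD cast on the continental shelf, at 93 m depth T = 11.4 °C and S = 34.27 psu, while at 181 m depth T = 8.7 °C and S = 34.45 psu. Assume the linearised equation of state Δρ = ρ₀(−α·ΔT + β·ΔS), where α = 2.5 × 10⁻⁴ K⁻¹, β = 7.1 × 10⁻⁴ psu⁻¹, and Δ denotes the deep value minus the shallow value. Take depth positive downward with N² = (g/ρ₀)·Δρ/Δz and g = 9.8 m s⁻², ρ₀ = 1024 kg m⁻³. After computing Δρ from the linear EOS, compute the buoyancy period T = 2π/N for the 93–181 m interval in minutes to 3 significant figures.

11.1 min

ΔT = -2.7 K, ΔS = +0.18 psu (deep − shallow).
Δρ/ρ₀ = −αΔT + βΔS = 6.75 × 10⁻⁴ + 1.278 × 10⁻⁴ = 8.028 × 10⁻⁴, so Δρ ≈ 0.8221 kg m⁻³.
N² = (g/ρ₀)·Δρ/Δz = g·(Δρ/ρ₀)/Δz = 9.8 × 8.028 × 10⁻⁴ / 88 = 8.9403 × 10⁻⁵ s⁻².
N = √(8.9403 × 10⁻⁵) = 9.4553 × 10⁻³ rad s⁻¹ → T = 2π/N = 664.51 s = 11.075 min ≈ 11.1 min.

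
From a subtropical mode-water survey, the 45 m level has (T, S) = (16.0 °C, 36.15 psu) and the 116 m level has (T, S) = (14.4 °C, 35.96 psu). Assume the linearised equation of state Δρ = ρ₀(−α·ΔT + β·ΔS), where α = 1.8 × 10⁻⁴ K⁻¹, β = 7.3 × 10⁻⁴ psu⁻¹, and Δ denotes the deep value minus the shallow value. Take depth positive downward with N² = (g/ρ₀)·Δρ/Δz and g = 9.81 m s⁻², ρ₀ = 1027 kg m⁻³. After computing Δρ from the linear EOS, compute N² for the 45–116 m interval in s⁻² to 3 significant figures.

ΔT = -1.6 K, ΔS = -0.19 psu (deep − shallow).
Δρ/ρ₀ = −αΔT + βΔS = 2.88 × 10⁻⁴ − 1.387 × 10⁻⁴ = 1.493 × 10⁻⁴, so Δρ ≈ 0.1533 kg m⁻³.
N² = (g/ρ₀)·Δρ/Δz = g·(Δρ/ρ₀)/Δz = 9.81 × 1.493 × 10⁻⁴ / 71 = 2.0629 × 10⁻⁵ s⁻² ≈ 2.06 × 10⁻⁵ s⁻².

2.06 × 10⁻⁵ s⁻²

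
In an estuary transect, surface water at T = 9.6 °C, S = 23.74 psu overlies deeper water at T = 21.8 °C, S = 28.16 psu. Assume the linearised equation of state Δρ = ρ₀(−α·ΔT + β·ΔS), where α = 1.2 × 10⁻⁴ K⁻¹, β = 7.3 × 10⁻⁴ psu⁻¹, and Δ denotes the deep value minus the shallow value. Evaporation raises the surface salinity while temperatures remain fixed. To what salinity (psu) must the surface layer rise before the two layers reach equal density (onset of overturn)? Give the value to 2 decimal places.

26.15 psu

Neutral buoyancy requires −α(T_deep − T_surf) + β(S_deep − S_surf′) = 0.
S_surf′ = S_deep − (α/β)·ΔT = 28.16 − (1.2 × 10⁻⁴/7.3 × 10⁻⁴)·(+12.2) = 26.1545 psu.
Increase required: 26.1545 − 23.74 = 2.4145 psu.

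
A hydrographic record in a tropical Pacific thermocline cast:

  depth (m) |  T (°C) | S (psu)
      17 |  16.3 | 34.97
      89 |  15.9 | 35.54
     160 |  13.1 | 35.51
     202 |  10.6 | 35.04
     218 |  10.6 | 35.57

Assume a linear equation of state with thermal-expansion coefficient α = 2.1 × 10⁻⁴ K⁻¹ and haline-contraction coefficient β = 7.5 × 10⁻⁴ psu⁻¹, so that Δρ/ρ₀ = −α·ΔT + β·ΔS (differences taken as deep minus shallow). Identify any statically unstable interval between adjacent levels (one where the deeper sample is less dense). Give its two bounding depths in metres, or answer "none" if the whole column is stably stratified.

none

Evaluate Δρ/ρ₀ = −αΔT + βΔS across each adjacent pair:
  17–89 m: −αΔT+βΔS = −(2.1 × 10⁻⁴)(-0.4)+(7.5 × 10⁻⁴)(+0.57) = 5.1 × 10⁻⁴ → stable
  89–160 m: −αΔT+βΔS = −(2.1 × 10⁻⁴)(-2.8)+(7.5 × 10⁻⁴)(-0.03) = 5.7 × 10⁻⁴ → stable
  160–202 m: −αΔT+βΔS = −(2.1 × 10⁻⁴)(-2.5)+(7.5 × 10⁻⁴)(-0.47) = 1.7 × 10⁻⁴ → stable
  202–218 m: −αΔT+βΔS = −(2.1 × 10⁻⁴)(+0.0)+(7.5 × 10⁻⁴)(+0.53) = 4.0 × 10⁻⁴ → stable
Every interval has Δρ > 0: the column is stably stratified throughout.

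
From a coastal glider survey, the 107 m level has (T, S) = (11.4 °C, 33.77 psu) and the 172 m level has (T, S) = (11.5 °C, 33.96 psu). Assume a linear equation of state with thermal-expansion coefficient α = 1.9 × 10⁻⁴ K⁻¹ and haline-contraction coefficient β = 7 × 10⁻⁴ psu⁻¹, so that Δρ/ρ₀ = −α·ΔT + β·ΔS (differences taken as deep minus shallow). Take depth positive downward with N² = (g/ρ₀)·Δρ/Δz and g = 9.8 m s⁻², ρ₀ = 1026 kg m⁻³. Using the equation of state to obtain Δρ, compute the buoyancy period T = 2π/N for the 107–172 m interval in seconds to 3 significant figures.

1.52 × 10³ s

ΔT = +0.1 K, ΔS = +0.19 psu (deep − shallow).
Δρ/ρ₀ = −αΔT + βΔS = -1.90 × 10⁻⁵ + 1.33 × 10⁻⁴ = 1.14 × 10⁻⁴, so Δρ ≈ 0.1170 kg m⁻³.
N² = (g/ρ₀)·Δρ/Δz = g·(Δρ/ρ₀)/Δz = 9.8 × 1.14 × 10⁻⁴ / 65 = 1.7188 × 10⁻⁵ s⁻².
N = √(1.7188 × 10⁻⁵) = 4.1458 × 10⁻³ rad s⁻¹ → T = 2π/N = 1.5156 × 10³ s ≈ 1.52 × 10³ s.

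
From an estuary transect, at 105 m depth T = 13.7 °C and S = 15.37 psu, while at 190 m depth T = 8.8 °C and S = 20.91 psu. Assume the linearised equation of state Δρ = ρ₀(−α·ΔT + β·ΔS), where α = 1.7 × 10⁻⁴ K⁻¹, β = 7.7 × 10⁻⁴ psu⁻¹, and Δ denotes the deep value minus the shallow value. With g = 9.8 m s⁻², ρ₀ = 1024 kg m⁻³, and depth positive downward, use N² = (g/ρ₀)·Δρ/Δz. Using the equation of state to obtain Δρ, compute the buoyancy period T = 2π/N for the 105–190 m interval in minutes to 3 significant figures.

ΔT = -4.9 K, ΔS = +5.54 psu (deep − shallow).
Δρ/ρ₀ = −αΔT + βΔS = 8.33 × 10⁻⁴ + 4.2658 × 10⁻³ = 5.0988 × 10⁻³, so Δρ ≈ 5.221 kg m⁻³.
N² = (g/ρ₀)·Δρ/Δz = g·(Δρ/ρ₀)/Δz = 9.8 × 5.0988 × 10⁻³ / 85 = 5.8786 × 10⁻⁴ s⁻².
N = √(5.8786 × 10⁻⁴) = 0.024246 rad s⁻¹ → T = 2π/N = 259.14 s = 4.3190 min ≈ 4.32 min.

4.32 min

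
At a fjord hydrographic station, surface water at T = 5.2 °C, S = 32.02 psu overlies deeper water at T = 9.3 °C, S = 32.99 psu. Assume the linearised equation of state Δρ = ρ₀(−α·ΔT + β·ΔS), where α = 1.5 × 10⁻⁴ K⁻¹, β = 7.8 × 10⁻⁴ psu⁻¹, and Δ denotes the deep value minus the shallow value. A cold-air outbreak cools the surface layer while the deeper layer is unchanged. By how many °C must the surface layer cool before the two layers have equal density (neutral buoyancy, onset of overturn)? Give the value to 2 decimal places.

0.94 °C

Neutral buoyancy requires Δρ = 0, i.e. −α(T_deep − T_surf′) + β(S_deep − S_surf) = 0.
T_surf′ = T_deep − (β/α)·ΔS = 9.3 − (7.8 × 10⁻⁴/1.5 × 10⁻⁴)·(+0.97) = 4.2560 °C.
Cooling required: 5.2 − (4.2560) = 0.9440 °C.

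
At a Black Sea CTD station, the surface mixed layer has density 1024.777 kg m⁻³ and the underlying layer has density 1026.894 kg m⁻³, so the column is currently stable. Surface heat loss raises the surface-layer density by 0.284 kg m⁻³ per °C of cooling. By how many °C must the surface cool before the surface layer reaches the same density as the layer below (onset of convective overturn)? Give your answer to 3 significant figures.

7.45 °C

Density deficit of the surface layer: 1026.894 − 1024.777 = 2.117 kg m⁻³.
Required change = 2.117 / 0.284 = 7.45 °C.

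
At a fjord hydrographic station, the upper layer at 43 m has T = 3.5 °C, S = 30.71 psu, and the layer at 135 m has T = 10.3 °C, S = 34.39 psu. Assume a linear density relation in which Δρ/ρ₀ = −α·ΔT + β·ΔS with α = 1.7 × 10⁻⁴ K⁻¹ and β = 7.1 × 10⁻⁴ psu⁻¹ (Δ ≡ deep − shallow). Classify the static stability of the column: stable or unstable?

ΔT = 10.3 − 3.5 = +6.8 K and ΔS = 34.39 − 30.71 = +3.68 psu (deep − shallow).
−αΔT = -1.156 × 10⁻³; βΔS = 2.6128 × 10⁻³; sum Δρ/ρ₀ = 1.4568 × 10⁻³.
Δρ/ρ₀ > 0, so Δρ > 0: deeper water is denser → statically stable.

stable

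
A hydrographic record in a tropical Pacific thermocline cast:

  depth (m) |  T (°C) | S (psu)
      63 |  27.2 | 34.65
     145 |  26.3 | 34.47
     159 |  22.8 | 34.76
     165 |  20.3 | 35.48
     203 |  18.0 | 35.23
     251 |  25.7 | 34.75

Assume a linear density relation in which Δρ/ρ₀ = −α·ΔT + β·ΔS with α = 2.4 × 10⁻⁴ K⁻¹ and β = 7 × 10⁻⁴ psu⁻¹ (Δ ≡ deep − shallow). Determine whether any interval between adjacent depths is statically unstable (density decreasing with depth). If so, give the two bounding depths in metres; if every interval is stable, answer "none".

203–251 m

Evaluate Δρ/ρ₀ = −αΔT + βΔS across each adjacent pair:
  63–145 m: −αΔT+βΔS = −(2.4 × 10⁻⁴)(-0.9)+(7 × 10⁻⁴)(-0.18) = 9.0 × 10⁻⁵ → stable
  145–159 m: −αΔT+βΔS = −(2.4 × 10⁻⁴)(-3.5)+(7 × 10⁻⁴)(+0.29) = 1.0 × 10⁻³ → stable
  159–165 m: −αΔT+βΔS = −(2.4 × 10⁻⁴)(-2.5)+(7 × 10⁻⁴)(+0.72) = 1.1 × 10⁻³ → stable
  165–203 m: −αΔT+βΔS = −(2.4 × 10⁻⁴)(-2.3)+(7 × 10⁻⁴)(-0.25) = 3.8 × 10⁻⁴ → stable
  203–251 m: −αΔT+βΔS = −(2.4 × 10⁻⁴)(+7.7)+(7 × 10⁻⁴)(-0.48) = -2.2 × 10⁻³ → UNSTABLE
The 203–251 m interval has Δρ < 0: lighter water underlies denser water.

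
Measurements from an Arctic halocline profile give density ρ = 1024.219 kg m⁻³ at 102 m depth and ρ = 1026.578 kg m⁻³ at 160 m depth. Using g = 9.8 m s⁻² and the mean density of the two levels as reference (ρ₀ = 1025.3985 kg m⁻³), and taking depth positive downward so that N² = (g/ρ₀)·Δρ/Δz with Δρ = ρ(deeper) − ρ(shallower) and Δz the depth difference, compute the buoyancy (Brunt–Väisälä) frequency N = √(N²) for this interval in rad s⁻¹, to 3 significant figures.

0.0197 rad s⁻¹

Δρ = 1026.578 − 1024.219 = 2.359 kg m⁻³ over Δz = 160 − 102 = 58 m.
N² = (9.8/1025.3985) × (2.359/58) = 3.8872 × 10⁻⁴ s⁻².
N = √(3.8872 × 10⁻⁴) = 0.019716 rad s⁻¹ ≈ 0.0197 rad s⁻¹.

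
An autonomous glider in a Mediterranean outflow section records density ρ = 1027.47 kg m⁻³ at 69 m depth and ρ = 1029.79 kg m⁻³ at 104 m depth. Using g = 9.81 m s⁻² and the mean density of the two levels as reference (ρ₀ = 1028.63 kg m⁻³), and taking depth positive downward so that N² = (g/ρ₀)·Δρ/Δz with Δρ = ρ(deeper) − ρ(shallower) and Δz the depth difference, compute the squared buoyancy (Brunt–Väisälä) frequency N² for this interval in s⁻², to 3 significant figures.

Δρ = 1029.79 − 1027.47 = 2.32 kg m⁻³ over Δz = 104 − 69 = 35 m.
N² = (9.81/1028.63) × (2.32/35) = 6.3216 × 10⁻⁴ s⁻² ≈ 6.32 × 10⁻⁴ s⁻².

6.32 × 10⁻⁴ s⁻²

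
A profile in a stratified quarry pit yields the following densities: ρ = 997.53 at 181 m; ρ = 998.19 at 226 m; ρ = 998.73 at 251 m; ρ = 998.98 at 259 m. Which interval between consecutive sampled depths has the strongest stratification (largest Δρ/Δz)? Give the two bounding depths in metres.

Compute the density gradient over each adjacent pair:
  181–226 m: Δρ/Δz = 0.66/45 = 0.015 kg m⁻⁴
  226–251 m: Δρ/Δz = 0.54/25 = 0.022 kg m⁻⁴
  251–259 m: Δρ/Δz = 0.25/8 = 0.031 kg m⁻⁴
The largest gradient is in the 251–259 m interval — the pycnocline.

251–259 m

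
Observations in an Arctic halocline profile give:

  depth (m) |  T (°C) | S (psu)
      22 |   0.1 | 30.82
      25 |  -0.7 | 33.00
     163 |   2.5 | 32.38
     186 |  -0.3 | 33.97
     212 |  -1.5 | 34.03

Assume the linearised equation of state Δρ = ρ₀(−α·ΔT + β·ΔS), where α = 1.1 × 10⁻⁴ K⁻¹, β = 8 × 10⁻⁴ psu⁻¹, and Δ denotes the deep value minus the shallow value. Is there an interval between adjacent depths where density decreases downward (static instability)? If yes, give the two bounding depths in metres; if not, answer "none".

25–163 m

Evaluate Δρ/ρ₀ = −αΔT + βΔS across each adjacent pair:
  22–25 m: −αΔT+βΔS = −(1.1 × 10⁻⁴)(-0.8)+(8 × 10⁻⁴)(+2.18) = 1.8 × 10⁻³ → stable
  25–163 m: −αΔT+βΔS = −(1.1 × 10⁻⁴)(+3.2)+(8 × 10⁻⁴)(-0.62) = -8.5 × 10⁻⁴ → UNSTABLE
  163–186 m: −αΔT+βΔS = −(1.1 × 10⁻⁴)(-2.8)+(8 × 10⁻⁴)(+1.59) = 1.6 × 10⁻³ → stable
  186–212 m: −αΔT+βΔS = −(1.1 × 10⁻⁴)(-1.2)+(8 × 10⁻⁴)(+0.06) = 1.8 × 10⁻⁴ → stable
The 25–163 m interval has Δρ < 0: lighter water underlies denser water.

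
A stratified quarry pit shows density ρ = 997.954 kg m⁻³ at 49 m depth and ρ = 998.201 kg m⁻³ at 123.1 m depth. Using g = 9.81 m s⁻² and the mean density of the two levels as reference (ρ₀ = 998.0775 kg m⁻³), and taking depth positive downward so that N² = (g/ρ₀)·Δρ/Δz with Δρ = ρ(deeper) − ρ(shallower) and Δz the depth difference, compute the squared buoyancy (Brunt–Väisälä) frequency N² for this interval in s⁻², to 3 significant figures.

Δρ = 998.201 − 997.954 = 0.247 kg m⁻³ over Δz = 123.1 − 49 = 74.1 m.
N² = (9.81/998.0775) × (0.247/74.1) = 3.2763 × 10⁻⁵ s⁻² ≈ 3.28 × 10⁻⁵ s⁻².

3.28 × 10⁻⁵ s⁻²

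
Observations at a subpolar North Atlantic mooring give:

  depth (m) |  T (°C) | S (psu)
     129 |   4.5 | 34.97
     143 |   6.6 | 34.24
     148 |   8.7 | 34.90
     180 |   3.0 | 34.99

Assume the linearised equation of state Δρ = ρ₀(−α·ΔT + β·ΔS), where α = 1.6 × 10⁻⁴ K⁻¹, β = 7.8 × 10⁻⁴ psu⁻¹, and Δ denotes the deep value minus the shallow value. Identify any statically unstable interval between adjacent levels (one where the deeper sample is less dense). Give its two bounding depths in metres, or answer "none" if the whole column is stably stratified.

129–143 m

Evaluate Δρ/ρ₀ = −αΔT + βΔS across each adjacent pair:
  129–143 m: −αΔT+βΔS = −(1.6 × 10⁻⁴)(+2.1)+(7.8 × 10⁻⁴)(-0.73) = -9.1 × 10⁻⁴ → UNSTABLE
  143–148 m: −αΔT+βΔS = −(1.6 × 10⁻⁴)(+2.1)+(7.8 × 10⁻⁴)(+0.66) = 1.8 × 10⁻⁴ → stable
  148–180 m: −αΔT+βΔS = −(1.6 × 10⁻⁴)(-5.7)+(7.8 × 10⁻⁴)(+0.09) = 9.8 × 10⁻⁴ → stable
The 129–143 m interval has Δρ < 0: lighter water underlies denser water.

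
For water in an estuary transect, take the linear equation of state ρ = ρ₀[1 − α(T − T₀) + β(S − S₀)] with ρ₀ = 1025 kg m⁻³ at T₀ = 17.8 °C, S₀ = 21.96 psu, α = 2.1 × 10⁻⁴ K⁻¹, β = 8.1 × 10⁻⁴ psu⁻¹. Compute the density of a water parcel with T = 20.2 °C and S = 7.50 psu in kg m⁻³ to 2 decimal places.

1012.48 kg m⁻³

T − T₀ = +2.4 K, S − S₀ = -14.46 psu.
Bracket = 1 − α·(+2.4) + β·(-14.46) = 1 + (-0.0122166) = 0.9877834.
ρ = 1025 × 0.9877834 = 1012.48 kg m⁻³.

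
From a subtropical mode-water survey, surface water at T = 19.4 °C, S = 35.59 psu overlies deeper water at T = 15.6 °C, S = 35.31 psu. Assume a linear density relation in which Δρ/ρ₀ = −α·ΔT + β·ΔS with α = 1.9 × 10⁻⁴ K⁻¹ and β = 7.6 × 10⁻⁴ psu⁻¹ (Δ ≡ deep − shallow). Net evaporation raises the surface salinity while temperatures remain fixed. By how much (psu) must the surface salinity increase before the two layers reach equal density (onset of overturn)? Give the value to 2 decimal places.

0.67 psu

Neutral buoyancy requires −α(T_deep − T_surf) + β(S_deep − S_surf′) = 0.
S_surf′ = S_deep − (α/β)·ΔT = 35.31 − (1.9 × 10⁻⁴/7.6 × 10⁻⁴)·(-3.8) = 36.2600 psu.
Increase required: 36.2600 − 35.59 = 0.6700 psu.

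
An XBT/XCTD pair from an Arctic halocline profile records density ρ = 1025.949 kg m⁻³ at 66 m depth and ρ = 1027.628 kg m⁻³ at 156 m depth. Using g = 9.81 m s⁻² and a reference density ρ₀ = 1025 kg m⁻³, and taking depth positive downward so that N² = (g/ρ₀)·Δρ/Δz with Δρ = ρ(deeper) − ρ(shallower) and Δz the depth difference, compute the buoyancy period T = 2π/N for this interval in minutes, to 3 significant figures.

Δρ = 1027.628 − 1025.949 = 1.679 kg m⁻³ over Δz = 156 − 66 = 90 m.
N² = (9.81/1025) × (1.679/90) = 1.7855 × 10⁻⁴ s⁻².
N = √(1.7855 × 10⁻⁴) = 0.013362 rad s⁻¹, so T = 2π/N = 470.23 s = 7.8372 min ≈ 7.84 min.

7.84 min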